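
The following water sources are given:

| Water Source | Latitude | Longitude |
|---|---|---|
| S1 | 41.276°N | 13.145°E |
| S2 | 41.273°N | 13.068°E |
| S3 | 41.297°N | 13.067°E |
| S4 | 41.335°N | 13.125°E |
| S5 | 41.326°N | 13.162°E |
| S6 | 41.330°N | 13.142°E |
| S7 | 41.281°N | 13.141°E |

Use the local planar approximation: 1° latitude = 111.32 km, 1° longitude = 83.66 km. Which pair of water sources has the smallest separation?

S1 and S7

Pairwise distances:
S1–S2: 6.450 km
S1–S3: 6.932 km
S1–S4: 6.778 km
S1–S5: 5.745 km
S1–S6: 6.017 km
S1–S7: 0.649 km
S2–S3: 2.673 km
S2–S4: 8.389 km
S2–S5: 9.831 km
S2–S6: 8.865 km
S2–S7: 6.172 km
S3–S4: 6.437 km
S3–S5: 8.578 km
S3–S6: 7.271 km
S3–S7: 6.442 km
S4–S5: 3.254 km
S4–S6: 1.527 km
S4–S7: 6.159 km
S5–S6: 1.731 km
S5–S7: 5.309 km
S6–S7: 5.455 km
Closest pair: S1–S7 at 0.649 km.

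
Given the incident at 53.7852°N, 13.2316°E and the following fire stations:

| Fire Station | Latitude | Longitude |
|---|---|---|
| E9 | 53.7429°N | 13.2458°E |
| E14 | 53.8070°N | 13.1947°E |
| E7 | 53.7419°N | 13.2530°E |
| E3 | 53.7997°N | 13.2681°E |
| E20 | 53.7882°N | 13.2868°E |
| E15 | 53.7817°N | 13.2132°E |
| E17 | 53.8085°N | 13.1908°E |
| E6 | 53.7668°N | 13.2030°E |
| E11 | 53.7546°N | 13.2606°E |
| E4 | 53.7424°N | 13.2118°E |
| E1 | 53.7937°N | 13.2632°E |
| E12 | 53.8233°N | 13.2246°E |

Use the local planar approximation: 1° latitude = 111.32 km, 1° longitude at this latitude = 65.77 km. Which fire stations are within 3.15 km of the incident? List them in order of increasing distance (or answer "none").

E15, E1, E6, E3

Distances from 53.7852°N, 13.2316°E:
E9: 4.8006 km
E14: 3.4321 km
E7: 5.0214 km
E3: 2.8928 km
E20: 3.6458 km
E15: 1.2713 km
E17: 3.7321 km
E6: 2.7810 km
E11: 3.9040 km
E4: 4.9393 km
E1: 2.2836 km
E12: 4.2662 km
Threshold 3.15 km: E15 (1.2713 km), E1 (2.2836 km), E6 (2.7810 km), E3 (2.8928 km) are within range.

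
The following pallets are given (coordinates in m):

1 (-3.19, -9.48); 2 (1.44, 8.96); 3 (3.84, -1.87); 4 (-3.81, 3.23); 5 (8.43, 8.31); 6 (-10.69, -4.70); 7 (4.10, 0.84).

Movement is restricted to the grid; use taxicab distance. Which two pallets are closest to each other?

3 and 7

Pairwise distances:
3–7: 2.97 m
2–5: 7.64 m
4–7: 10.30 m
2–7: 10.78 m
2–4: 10.98 m
5–7: 11.80 m
1–6: 12.28 m
3–4: 12.75 m
2–3: 13.23 m
1–4: 13.33 m
1–3: 14.64 m
3–5: 14.77 m
4–6: 14.81 m
4–5: 17.32 m
3–6: 17.36 m
1–7: 17.61 m
6–7: 20.33 m
1–2: 23.07 m
2–6: 25.79 m
1–5: 29.41 m
5–6: 32.13 m
Closest pair: 3–7 at 2.97 m.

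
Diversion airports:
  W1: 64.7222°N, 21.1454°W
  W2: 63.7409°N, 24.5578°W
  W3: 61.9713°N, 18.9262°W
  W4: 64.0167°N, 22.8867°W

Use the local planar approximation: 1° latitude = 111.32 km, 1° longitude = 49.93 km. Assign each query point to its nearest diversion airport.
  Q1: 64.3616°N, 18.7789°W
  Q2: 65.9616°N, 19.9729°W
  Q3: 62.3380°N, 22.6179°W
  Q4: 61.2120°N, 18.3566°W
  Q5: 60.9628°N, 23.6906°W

Q1→W1; Q2→W1; Q3→W2; Q4→W3; Q5→W3

Q1 at 64.3616°N, 18.7789°W:
  W1: 124.7919 km
  W2: 296.6983 km
  W3: 266.1898 km
  W4: 208.6651 km
  → nearest: W1 (124.7919 km)
Q2 at 65.9616°N, 19.9729°W:
  W1: 149.8766 km
  W2: 336.9246 km
  W3: 447.2640 km
  W4: 260.8470 km
  → nearest: W1 (149.8766 km)
Q3 at 62.3380°N, 22.6179°W:
  W1: 275.4042 km
  W2: 183.7690 km
  W3: 188.7926 km
  W4: 187.3542 km
  → nearest: W2 (183.7690 km)
Q4 at 61.2120°N, 18.3566°W:
  W1: 414.8240 km
  W2: 418.4736 km
  W3: 89.1816 km
  W4: 385.5409 km
  → nearest: W3 (89.1816 km)
Q5 at 60.9628°N, 23.6906°W:
  W1: 437.3660 km
  W2: 312.2746 km
  W3: 263.0469 km
  W4: 342.3215 km
  → nearest: W3 (263.0469 km)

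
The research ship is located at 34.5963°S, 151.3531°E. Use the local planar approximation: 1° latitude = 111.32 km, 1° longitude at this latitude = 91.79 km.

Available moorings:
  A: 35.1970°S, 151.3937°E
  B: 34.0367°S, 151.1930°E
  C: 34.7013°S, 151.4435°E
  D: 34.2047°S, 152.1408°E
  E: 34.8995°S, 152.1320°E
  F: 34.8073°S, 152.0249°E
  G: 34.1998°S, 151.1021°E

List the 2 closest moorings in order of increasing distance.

C, G

Distances from 34.5963°S, 151.3531°E:
A: 66.9737 km
B: 64.0046 km
C: 14.3345 km
D: 84.4279 km
E: 79.0619 km
F: 65.9865 km
G: 49.7896 km
Sorted: C (14.3345 km) < G (49.7896 km) < B (64.0046 km) < F (65.9865 km) < …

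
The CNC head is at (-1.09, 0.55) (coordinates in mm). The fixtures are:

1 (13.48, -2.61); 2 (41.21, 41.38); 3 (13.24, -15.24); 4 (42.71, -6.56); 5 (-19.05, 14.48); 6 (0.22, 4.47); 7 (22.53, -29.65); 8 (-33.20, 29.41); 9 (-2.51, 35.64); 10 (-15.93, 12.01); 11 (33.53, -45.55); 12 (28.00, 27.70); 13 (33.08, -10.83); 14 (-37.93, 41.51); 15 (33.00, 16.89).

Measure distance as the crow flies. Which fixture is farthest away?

2

Distances from (-1.09, 0.55):
1: √((14.57)² + (-3.16)²) = √(212.2849 + 9.9856) = 14.91 mm
2: √((42.30)² + (40.83)²) = √(1789.2900 + 1667.0889) = 58.79 mm
3: √((14.33)² + (-15.79)²) = √(205.3489 + 249.3241) = 21.32 mm
4: √((43.80)² + (-7.11)²) = √(1918.4400 + 50.5521) = 44.37 mm
5: √((-17.96)² + (13.93)²) = √(322.5616 + 194.0449) = 22.73 mm
6: √((1.31)² + (3.92)²) = √(1.7161 + 15.3664) = 4.13 mm
7: √((23.62)² + (-30.20)²) = √(557.9044 + 912.0400) = 38.34 mm
8: √((-32.11)² + (28.86)²) = √(1031.0521 + 832.8996) = 43.17 mm
9: √((-1.42)² + (35.09)²) = √(2.0164 + 1231.3081) = 35.12 mm
10: √((-14.84)² + (11.46)²) = √(220.2256 + 131.3316) = 18.75 mm
11: √((34.62)² + (-46.10)²) = √(1198.5444 + 2125.2100) = 57.65 mm
12: √((29.09)² + (27.15)²) = √(846.2281 + 737.1225) = 39.79 mm
13: √((34.17)² + (-11.38)²) = √(1167.5889 + 129.5044) = 36.02 mm
14: √((-36.84)² + (40.96)²) = √(1357.1856 + 1677.7216) = 55.09 mm
15: √((34.09)² + (16.34)²) = √(1162.1281 + 266.9956) = 37.80 mm
Maximum: 2 at 58.79 mm.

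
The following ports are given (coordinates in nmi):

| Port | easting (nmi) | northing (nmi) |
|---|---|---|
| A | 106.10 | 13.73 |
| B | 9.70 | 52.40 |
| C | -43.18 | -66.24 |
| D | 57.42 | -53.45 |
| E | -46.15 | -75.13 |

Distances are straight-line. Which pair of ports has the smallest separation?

Pairwise distances:
A–B: 103.87 nmi
A–C: 169.35 nmi
A–D: 82.96 nmi
A–E: 176.28 nmi
B–C: 129.89 nmi
B–D: 116.11 nmi
B–E: 139.22 nmi
C–D: 101.41 nmi
C–E: 9.37 nmi
D–E: 105.81 nmi
Closest pair: C–E at 9.37 nmi.

C and E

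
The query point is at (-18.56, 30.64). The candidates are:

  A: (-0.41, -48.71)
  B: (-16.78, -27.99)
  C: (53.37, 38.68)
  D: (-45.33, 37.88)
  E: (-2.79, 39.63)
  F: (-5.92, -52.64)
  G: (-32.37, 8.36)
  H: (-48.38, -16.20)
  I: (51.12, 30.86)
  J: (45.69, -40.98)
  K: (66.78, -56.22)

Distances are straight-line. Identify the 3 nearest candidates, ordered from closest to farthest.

Distances from (-18.56, 30.64):
A: √((18.15)² + (-79.35)²) = √(329.4225 + 6296.4225) = 81.40
B: √((1.78)² + (-58.63)²) = √(3.1684 + 3437.4769) = 58.66
C: √((71.93)² + (8.04)²) = √(5173.9249 + 64.6416) = 72.38
D: √((-26.77)² + (7.24)²) = √(716.6329 + 52.4176) = 27.73
E: √((15.77)² + (8.99)²) = √(248.6929 + 80.8201) = 18.15
F: √((12.64)² + (-83.28)²) = √(159.7696 + 6935.5584) = 84.23
G: √((-13.81)² + (-22.28)²) = √(190.7161 + 496.3984) = 26.21
H: √((-29.82)² + (-46.84)²) = √(889.2324 + 2193.9856) = 55.53
I: √((69.68)² + (0.22)²) = √(4855.3024 + 0.0484) = 69.68
J: √((64.25)² + (-71.62)²) = √(4128.0625 + 5129.4244) = 96.22
K: √((85.34)² + (-86.86)²) = √(7282.9156 + 7544.6596) = 121.77
Sorted: E (18.15) < G (26.21) < D (27.73) < H (55.53) < B (58.66) < …

E, G, D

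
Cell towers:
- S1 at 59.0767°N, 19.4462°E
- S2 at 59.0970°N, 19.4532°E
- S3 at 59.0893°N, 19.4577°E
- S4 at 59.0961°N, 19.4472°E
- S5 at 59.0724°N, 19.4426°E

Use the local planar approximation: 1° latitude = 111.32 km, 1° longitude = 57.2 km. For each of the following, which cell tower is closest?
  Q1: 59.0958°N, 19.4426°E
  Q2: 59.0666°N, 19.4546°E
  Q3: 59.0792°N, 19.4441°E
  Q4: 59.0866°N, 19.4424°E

Q1 at 59.0958°N, 19.4426°E:
  S1: √((-0.0191·111.32)² + (0.0036·57.2)²) = √(4.520777 + 0.042403) = 2.1362 km
  S2: √((0.0012·111.32)² + (0.0106·57.2)²) = √(0.017845 + 0.367624) = 0.6209 km
  S3: √((-0.0065·111.32)² + (0.0151·57.2)²) = √(0.523568 + 0.746012) = 1.1268 km
  S4: √((0.0003·111.32)² + (0.0046·57.2)²) = √(0.001115 + 0.069232) = 0.2652 km
  S5: √((-0.0234·111.32)² + (0.0000·57.2)²) = √(6.785441 + 0.000000) = 2.6049 km
  → nearest: S4 (0.2652 km)
Q2 at 59.0666°N, 19.4546°E:
  S1: √((0.0101·111.32)² + (-0.0084·57.2)²) = √(1.264122 + 0.230861) = 1.2227 km
  S2: √((0.0304·111.32)² + (-0.0014·57.2)²) = √(11.452322 + 0.006413) = 3.3851 km
  S3: √((0.0227·111.32)² + (0.0031·57.2)²) = √(6.385547 + 0.031442) = 2.5332 km
  S4: √((0.0295·111.32)² + (-0.0074·57.2)²) = √(10.784262 + 0.179166) = 3.3111 km
  S5: √((0.0058·111.32)² + (-0.0120·57.2)²) = √(0.416872 + 0.471145) = 0.9423 km
  → nearest: S5 (0.9423 km)
Q3 at 59.0792°N, 19.4441°E:
  S1: √((-0.0025·111.32)² + (0.0021·57.2)²) = √(0.077451 + 0.014429) = 0.3031 km
  S2: √((0.0178·111.32)² + (0.0091·57.2)²) = √(3.926326 + 0.270941) = 2.0487 km
  S3: √((0.0101·111.32)² + (0.0136·57.2)²) = √(1.264122 + 0.605160) = 1.3672 km
  S4: √((0.0169·111.32)² + (0.0031·57.2)²) = √(3.539320 + 0.031442) = 1.8896 km
  S5: √((-0.0068·111.32)² + (-0.0015·57.2)²) = √(0.573013 + 0.007362) = 0.7618 km
  → nearest: S1 (0.3031 km)
Q4 at 59.0866°N, 19.4424°E:
  S1: √((-0.0099·111.32)² + (0.0038·57.2)²) = √(1.214554 + 0.047245) = 1.1233 km
  S2: √((0.0104·111.32)² + (0.0108·57.2)²) = √(1.340334 + 0.381627) = 1.3122 km
  S3: √((0.0027·111.32)² + (0.0153·57.2)²) = √(0.090339 + 0.765905) = 0.9253 km
  S4: √((0.0095·111.32)² + (0.0048·57.2)²) = √(1.118391 + 0.075383) = 1.0926 km
  S5: √((-0.0142·111.32)² + (0.0002·57.2)²) = √(2.498752 + 0.000131) = 1.5808 km
  → nearest: S3 (0.9253 km)

Q1→S4; Q2→S5; Q3→S1; Q4→S3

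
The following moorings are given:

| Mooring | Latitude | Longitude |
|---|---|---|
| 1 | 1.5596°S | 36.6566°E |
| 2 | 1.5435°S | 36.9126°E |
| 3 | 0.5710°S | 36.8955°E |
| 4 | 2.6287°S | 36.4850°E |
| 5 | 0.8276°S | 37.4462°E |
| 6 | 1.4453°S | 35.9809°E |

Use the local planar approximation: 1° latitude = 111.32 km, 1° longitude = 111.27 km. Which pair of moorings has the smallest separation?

1 and 2

Pairwise distances:
1–2: 28.5414 km
3–5: 67.6072 km
1–6: 76.2542 km
2–5: 99.3799 km
2–6: 104.2450 km
2–3: 108.2754 km
1–3: 113.2159 km
1–5: 119.8298 km
1–4: 120.5342 km
2–4: 129.8364 km
3–6: 140.8162 km
4–6: 143.1804 km
5–6: 176.9508 km
4–5: 227.2411 km
3–4: 233.5728 km
Closest pair: 1–2 at 28.5414 km.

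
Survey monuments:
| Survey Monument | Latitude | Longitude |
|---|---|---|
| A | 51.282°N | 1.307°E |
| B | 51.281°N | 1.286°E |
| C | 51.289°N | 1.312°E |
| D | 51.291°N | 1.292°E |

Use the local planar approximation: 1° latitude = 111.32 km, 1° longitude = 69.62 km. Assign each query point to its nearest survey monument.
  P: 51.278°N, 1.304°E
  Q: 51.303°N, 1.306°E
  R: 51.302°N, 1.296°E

P at 51.278°N, 1.304°E:
  A: 0.492 km
  B: 1.297 km
  C: 1.345 km
  D: 1.671 km
  → nearest: A (0.492 km)
Q at 51.303°N, 1.306°E:
  A: 2.339 km
  B: 2.817 km
  C: 1.613 km
  D: 1.654 km
  → nearest: C (1.613 km)
R at 51.302°N, 1.296°E:
  A: 2.354 km
  B: 2.439 km
  C: 1.826 km
  D: 1.256 km
  → nearest: D (1.256 km)

P→A; Q→C; R→D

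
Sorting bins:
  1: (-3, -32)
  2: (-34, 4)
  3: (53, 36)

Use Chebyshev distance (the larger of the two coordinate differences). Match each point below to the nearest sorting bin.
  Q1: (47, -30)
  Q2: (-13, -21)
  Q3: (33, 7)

Q1 at (47, -30):
  1: max(|-50|, |-2|) = 50
  2: max(|-81|, |34|) = 81
  3: max(|6|, |66|) = 66
  → nearest: 1 (50)
Q2 at (-13, -21):
  1: max(|10|, |-11|) = 11
  2: max(|-21|, |25|) = 25
  3: max(|66|, |57|) = 66
  → nearest: 1 (11)
Q3 at (33, 7):
  1: max(|-36|, |-39|) = 39
  2: max(|-67|, |-3|) = 67
  3: max(|20|, |29|) = 29
  → nearest: 3 (29)

Q1→1; Q2→1; Q3→3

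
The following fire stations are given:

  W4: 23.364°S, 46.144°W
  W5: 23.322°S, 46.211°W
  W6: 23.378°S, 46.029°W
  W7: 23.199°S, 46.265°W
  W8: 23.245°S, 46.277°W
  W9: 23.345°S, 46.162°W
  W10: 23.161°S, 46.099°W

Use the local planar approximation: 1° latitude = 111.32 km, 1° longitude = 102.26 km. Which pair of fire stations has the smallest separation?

W4 and W9

Pairwise distances:
W4–W9: √((0.019·111.32)² + (-0.018·102.26)²) = √(4.47356 + 3.38810) = 2.804 km
W7–W8: √((-0.046·111.32)² + (-0.012·102.26)²) = √(26.22177 + 1.50582) = 5.266 km
W5–W9: √((-0.023·111.32)² + (0.049·102.26)²) = √(6.55544 + 25.10752) = 5.627 km
W4–W5: √((0.042·111.32)² + (-0.067·102.26)²) = √(21.85974 + 46.94196) = 8.295 km
W5–W8: √((0.077·111.32)² + (-0.066·102.26)²) = √(73.47301 + 45.55116) = 10.910 km
W4–W6: √((-0.014·111.32)² + (0.115·102.26)²) = √(2.42886 + 138.29525) = 11.863 km
W6–W9: √((0.033·111.32)² + (-0.133·102.26)²) = √(13.49504 + 184.97578) = 14.088 km
W5–W7: √((0.123·111.32)² + (-0.054·102.26)²) = √(187.48072 + 30.49293) = 14.764 km
W8–W9: √((-0.100·111.32)² + (0.115·102.26)²) = √(123.92142 + 138.29525) = 16.193 km
W7–W10: √((0.038·111.32)² + (0.166·102.26)²) = √(17.89425 + 288.15606) = 17.494 km
W4–W8: √((0.119·111.32)² + (-0.133·102.26)²) = √(175.48513 + 184.97578) = 18.986 km
W7–W9: √((-0.146·111.32)² + (0.103·102.26)²) = √(264.15091 + 110.93945) = 19.367 km
W5–W6: √((-0.056·111.32)² + (0.182·102.26)²) = √(38.86176 + 346.38123) = 19.628 km
W8–W10: √((0.084·111.32)² + (0.178·102.26)²) = √(87.43896 + 331.32300) = 20.464 km
W5–W10: √((0.161·111.32)² + (0.112·102.26)²) = √(321.21672 + 131.17396) = 21.269 km
W9–W10: √((0.184·111.32)² + (0.063·102.26)²) = √(419.54837 + 41.50426) = 21.472 km
W4–W7: √((0.165·111.32)² + (-0.121·102.26)²) = √(337.37608 + 153.10251) = 22.147 km
W4–W10: √((0.203·111.32)² + (0.045·102.26)²) = √(510.66780 + 21.17564) = 23.062 km
W6–W10: √((0.217·111.32)² + (-0.070·102.26)²) = √(583.53359 + 51.23983) = 25.195 km
W6–W8: √((0.133·111.32)² + (-0.248·102.26)²) = √(219.20461 + 643.15395) = 29.366 km
W6–W7: √((0.179·111.32)² + (-0.236·102.26)²) = √(397.05663 + 582.41906) = 31.297 km
Closest pair: W4–W9 at 2.804 km.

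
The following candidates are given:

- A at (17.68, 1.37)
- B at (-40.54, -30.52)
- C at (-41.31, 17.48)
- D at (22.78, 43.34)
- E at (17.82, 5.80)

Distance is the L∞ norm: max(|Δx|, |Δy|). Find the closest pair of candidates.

Pairwise distances:
A–E: max(|0.14|, |4.43|) = 4.43
D–E: max(|-4.96|, |-37.54|) = 37.54
A–D: max(|5.10|, |41.97|) = 41.97
B–C: max(|-0.77|, |48.00|) = 48.00
A–B: max(|-58.22|, |-31.89|) = 58.22
B–E: max(|58.36|, |36.32|) = 58.36
A–C: max(|-58.99|, |16.11|) = 58.99
C–E: max(|59.13|, |-11.68|) = 59.13
C–D: max(|64.09|, |25.86|) = 64.09
B–D: max(|63.32|, |73.86|) = 73.86
Closest pair: A–E at 4.43.

A and E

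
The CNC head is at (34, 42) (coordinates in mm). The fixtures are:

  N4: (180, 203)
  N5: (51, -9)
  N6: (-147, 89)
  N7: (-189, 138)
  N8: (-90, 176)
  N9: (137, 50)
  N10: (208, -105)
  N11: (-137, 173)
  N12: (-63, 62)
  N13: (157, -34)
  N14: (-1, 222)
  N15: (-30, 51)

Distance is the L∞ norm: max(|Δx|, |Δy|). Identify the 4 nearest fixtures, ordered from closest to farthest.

Distances from (34, 42):
N4: max(|146|, |161|) = 161 mm
N5: max(|17|, |-51|) = 51 mm
N6: max(|-181|, |47|) = 181 mm
N7: max(|-223|, |96|) = 223 mm
N8: max(|-124|, |134|) = 134 mm
N9: max(|103|, |8|) = 103 mm
N10: max(|174|, |-147|) = 174 mm
N11: max(|-171|, |131|) = 171 mm
N12: max(|-97|, |20|) = 97 mm
N13: max(|123|, |-76|) = 123 mm
N14: max(|-35|, |180|) = 180 mm
N15: max(|-64|, |9|) = 64 mm
Sorted: N5 (51 mm) < N15 (64 mm) < N12 (97 mm) < N9 (103 mm) < N13 (123 mm) < N8 (134 mm) < …

N5, N15, N12, N9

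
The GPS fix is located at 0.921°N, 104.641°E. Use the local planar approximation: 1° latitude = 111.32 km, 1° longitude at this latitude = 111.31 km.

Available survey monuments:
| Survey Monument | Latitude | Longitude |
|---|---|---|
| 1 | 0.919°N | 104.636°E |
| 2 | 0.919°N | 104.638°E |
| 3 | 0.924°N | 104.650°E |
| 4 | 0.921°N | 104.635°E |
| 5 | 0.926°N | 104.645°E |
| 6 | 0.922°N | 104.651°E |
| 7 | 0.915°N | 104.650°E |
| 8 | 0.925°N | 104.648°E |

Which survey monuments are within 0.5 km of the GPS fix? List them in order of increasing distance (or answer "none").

Distances from 0.921°N, 104.641°E:
1: √((-0.002·111.32)² + (-0.005·111.31)²) = √(0.04957 + 0.30975) = 0.599 km
2: √((-0.002·111.32)² + (-0.003·111.31)²) = √(0.04957 + 0.11151) = 0.401 km
3: √((0.003·111.32)² + (0.009·111.31)²) = √(0.11153 + 1.00358) = 1.056 km
4: √((0.000·111.32)² + (-0.006·111.31)²) = √(0.00000 + 0.44604) = 0.668 km
5: √((0.005·111.32)² + (0.004·111.31)²) = √(0.30980 + 0.19824) = 0.713 km
6: √((0.001·111.32)² + (0.010·111.31)²) = √(0.01239 + 1.23899) = 1.119 km
7: √((-0.006·111.32)² + (0.009·111.31)²) = √(0.44612 + 1.00358) = 1.204 km
8: √((0.004·111.32)² + (0.007·111.31)²) = √(0.19827 + 0.60711) = 0.897 km
Threshold 0.5 km: 2 (0.401 km) is within range.

2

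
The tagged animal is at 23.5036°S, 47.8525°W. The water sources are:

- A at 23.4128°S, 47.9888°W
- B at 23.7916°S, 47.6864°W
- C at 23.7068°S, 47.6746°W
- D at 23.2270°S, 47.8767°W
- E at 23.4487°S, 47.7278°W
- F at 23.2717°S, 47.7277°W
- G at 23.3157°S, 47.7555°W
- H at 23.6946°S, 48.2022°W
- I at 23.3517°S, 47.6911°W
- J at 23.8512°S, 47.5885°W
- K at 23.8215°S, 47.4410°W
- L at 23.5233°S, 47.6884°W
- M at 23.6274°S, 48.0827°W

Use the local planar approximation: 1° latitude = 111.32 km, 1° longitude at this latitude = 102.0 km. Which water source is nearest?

E

Distances from 23.5036°S, 47.8525°W:
A: 17.1887 km
B: 36.2614 km
C: 28.9990 km
D: 30.8899 km
E: 14.1115 km
F: 28.7830 km
G: 23.1390 km
H: 41.5257 km
I: 23.5999 km
J: 47.1424 km
K: 54.9007 km
L: 16.8813 km
M: 27.2260 km
Minimum: E at 14.1115 km.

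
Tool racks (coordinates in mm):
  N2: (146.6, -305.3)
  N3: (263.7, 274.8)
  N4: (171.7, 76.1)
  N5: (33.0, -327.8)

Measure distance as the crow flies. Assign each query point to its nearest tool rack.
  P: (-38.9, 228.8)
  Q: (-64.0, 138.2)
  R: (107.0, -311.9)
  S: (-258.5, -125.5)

P→N4; Q→N4; R→N2; S→N5

P at (-38.9, 228.8):
  N2: √((185.5)² + (-534.1)²) = √(34410.250 + 285262.810) = 565.4 mm
  N3: √((302.6)² + (46.0)²) = √(91566.760 + 2116.000) = 306.1 mm
  N4: √((210.6)² + (-152.7)²) = √(44352.360 + 23317.290) = 260.1 mm
  N5: √((71.9)² + (-556.6)²) = √(5169.610 + 309803.560) = 561.2 mm
  → nearest: N4 (260.1 mm)
Q at (-64.0, 138.2):
  N2: √((210.6)² + (-443.5)²) = √(44352.360 + 196692.250) = 491.0 mm
  N3: √((327.7)² + (136.6)²) = √(107387.290 + 18659.560) = 355.0 mm
  N4: √((235.7)² + (-62.1)²) = √(55554.490 + 3856.410) = 243.7 mm
  N5: √((97.0)² + (-466.0)²) = √(9409.000 + 217156.000) = 476.0 mm
  → nearest: N4 (243.7 mm)
R at (107.0, -311.9):
  N2: √((39.6)² + (6.6)²) = √(1568.160 + 43.560) = 40.1 mm
  N3: √((156.7)² + (586.7)²) = √(24554.890 + 344216.890) = 607.3 mm
  N4: √((64.7)² + (388.0)²) = √(4186.090 + 150544.000) = 393.4 mm
  N5: √((-74.0)² + (-15.9)²) = √(5476.000 + 252.810) = 75.7 mm
  → nearest: N2 (40.1 mm)
S at (-258.5, -125.5):
  N2: √((405.1)² + (-179.8)²) = √(164106.010 + 32328.040) = 443.2 mm
  N3: √((522.2)² + (400.3)²) = √(272692.840 + 160240.090) = 658.0 mm
  N4: √((430.2)² + (201.6)²) = √(185072.040 + 40642.560) = 475.1 mm
  N5: √((291.5)² + (-202.3)²) = √(84972.250 + 40925.290) = 354.8 mm
  → nearest: N5 (354.8 mm)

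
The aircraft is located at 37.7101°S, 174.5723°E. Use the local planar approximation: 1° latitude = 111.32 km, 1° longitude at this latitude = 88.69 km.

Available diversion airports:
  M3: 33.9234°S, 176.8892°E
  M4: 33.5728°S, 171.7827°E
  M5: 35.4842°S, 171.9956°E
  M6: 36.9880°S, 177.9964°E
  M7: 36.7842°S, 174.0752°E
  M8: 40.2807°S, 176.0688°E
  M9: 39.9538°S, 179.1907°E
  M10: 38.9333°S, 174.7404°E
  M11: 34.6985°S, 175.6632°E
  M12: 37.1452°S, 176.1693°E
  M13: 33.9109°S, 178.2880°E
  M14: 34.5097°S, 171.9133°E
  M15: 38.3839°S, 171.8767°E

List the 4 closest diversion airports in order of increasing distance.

M7, M10, M12, M15

Distances from 37.7101°S, 174.5723°E:
M3: √((3.7867·111.32)² + (2.3169·88.69)²) = √(177692.130548 + 42224.439071) = 468.9526 km
M4: √((4.1373·111.32)² + (-2.7896·88.69)²) = √(212119.415482 + 61211.522048) = 522.8106 km
M5: √((2.2259·111.32)² + (-2.5767·88.69)²) = √(61398.490537 + 52224.828769) = 337.0806 km
M6: √((0.7221·111.32)² + (3.4241·88.69)²) = √(6461.615108 + 92223.625049) = 314.1421 km
M7: √((0.9259·111.32)² + (-0.4971·88.69)²) = √(10623.669796 + 1943.734021) = 112.1044 km
M8: √((-2.5706·111.32)² + (1.4965·88.69)²) = √(81887.083166 + 17615.815463) = 315.4408 km
M9: √((-2.2437·111.32)² + (4.6184·88.69)²) = √(62384.395507 + 167776.990038) = 479.7514 km
M10: √((-1.2232·111.32)² + (0.1681·88.69)²) = √(18541.349492 + 222.271989) = 136.9804 km
M11: √((3.0116·111.32)² + (1.0909·88.69)²) = √(112393.442198 + 9360.934217) = 348.9332 km
M12: √((0.5649·111.32)² + (1.5970·88.69)²) = √(3954.481469 + 20061.303215) = 154.9703 km
M13: √((3.7992·111.32)² + (3.7157·88.69)²) = √(178867.199961 + 108600.192411) = 536.1599 km
M14: √((3.2004·111.32)² + (-2.6590·88.69)²) = √(126927.264043 + 55614.237149) = 427.2488 km
M15: √((-0.6738·111.32)² + (-2.6956·88.69)²) = √(5626.112455 + 57155.786487) = 250.5632 km
Sorted: M7 (112.1044 km) < M10 (136.9804 km) < M12 (154.9703 km) < M15 (250.5632 km) < M6 (314.1421 km) < M8 (315.4408 km) < …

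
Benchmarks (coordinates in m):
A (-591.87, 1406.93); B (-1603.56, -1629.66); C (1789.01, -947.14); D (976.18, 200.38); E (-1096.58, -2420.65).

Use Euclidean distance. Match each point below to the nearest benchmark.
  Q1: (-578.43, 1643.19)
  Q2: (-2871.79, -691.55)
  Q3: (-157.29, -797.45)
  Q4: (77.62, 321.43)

Q1→A; Q2→B; Q3→D; Q4→D

Q1 at (-578.43, 1643.19):
  A: √((-13.44)² + (-236.26)²) = √(180.6336 + 55818.7876) = 236.64 m
  B: √((-1025.13)² + (-3272.85)²) = √(1050891.5169 + 10711547.1225) = 3429.64 m
  C: √((2367.44)² + (-2590.33)²) = √(5604772.1536 + 6709809.5089) = 3509.21 m
  D: √((1554.61)² + (-1442.81)²) = √(2416812.2521 + 2081700.6961) = 2120.97 m
  E: √((-518.15)² + (-4063.84)²) = √(268479.4225 + 16514795.5456) = 4096.74 m
  → nearest: A (236.64 m)
Q2 at (-2871.79, -691.55):
  A: √((2279.92)² + (2098.48)²) = √(5198035.2064 + 4403618.3104) = 3098.65 m
  B: √((1268.23)² + (-938.11)²) = √(1608407.3329 + 880050.3721) = 1577.48 m
  C: √((4660.80)² + (-255.59)²) = √(21723056.6400 + 65326.2481) = 4667.80 m
  D: √((3847.97)² + (891.93)²) = √(14806873.1209 + 795539.1249) = 3949.99 m
  E: √((1775.21)² + (-1729.10)²) = √(3151370.5441 + 2989786.8100) = 2478.14 m
  → nearest: B (1577.48 m)
Q3 at (-157.29, -797.45):
  A: √((-434.58)² + (2204.38)²) = √(188859.7764 + 4859291.1844) = 2246.81 m
  B: √((-1446.27)² + (-832.21)²) = √(2091696.9129 + 692573.4841) = 1668.61 m
  C: √((1946.30)² + (-149.69)²) = √(3788083.6900 + 22407.0961) = 1952.05 m
  D: √((1133.47)² + (997.83)²) = √(1284754.2409 + 995664.7089) = 1510.11 m
  E: √((-939.29)² + (-1623.20)²) = √(882265.7041 + 2634778.2400) = 1875.38 m
  → nearest: D (1510.11 m)
Q4 at (77.62, 321.43):
  A: √((-669.49)² + (1085.50)²) = √(448216.8601 + 1178310.2500) = 1275.35 m
  B: √((-1681.18)² + (-1951.09)²) = √(2826366.1924 + 3806752.1881) = 2575.48 m
  C: √((1711.39)² + (-1268.57)²) = √(2928855.7321 + 1609269.8449) = 2130.29 m
  D: √((898.56)² + (-121.05)²) = √(807410.0736 + 14653.1025) = 906.68 m
  E: √((-1174.20)² + (-2742.08)²) = √(1378745.6400 + 7519002.7264) = 2982.91 m
  → nearest: D (906.68 m)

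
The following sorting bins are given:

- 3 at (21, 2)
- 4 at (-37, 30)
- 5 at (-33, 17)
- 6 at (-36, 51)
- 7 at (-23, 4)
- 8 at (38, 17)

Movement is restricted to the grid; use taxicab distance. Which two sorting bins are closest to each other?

4 and 5

Pairwise distances:
3–4: 86
3–5: 69
3–6: 106
3–7: 46
3–8: 32
4–5: 17
4–6: 22
4–7: 40
4–8: 88
5–6: 37
5–7: 23
5–8: 71
6–7: 60
6–8: 108
7–8: 74
Closest pair: 4–5 at 17.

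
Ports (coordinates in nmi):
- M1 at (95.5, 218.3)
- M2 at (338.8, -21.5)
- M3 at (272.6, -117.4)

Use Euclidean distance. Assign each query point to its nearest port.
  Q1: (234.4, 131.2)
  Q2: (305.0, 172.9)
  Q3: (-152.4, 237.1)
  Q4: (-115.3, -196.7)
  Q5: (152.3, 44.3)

Q1 at (234.4, 131.2):
  M1: √((-138.9)² + (87.1)²) = √(19293.210 + 7586.410) = 164.0 nmi
  M2: √((104.4)² + (-152.7)²) = √(10899.360 + 23317.290) = 185.0 nmi
  M3: √((38.2)² + (-248.6)²) = √(1459.240 + 61801.960) = 251.5 nmi
  → nearest: M1 (164.0 nmi)
Q2 at (305.0, 172.9):
  M1: √((-209.5)² + (45.4)²) = √(43890.250 + 2061.160) = 214.4 nmi
  M2: √((33.8)² + (-194.4)²) = √(1142.440 + 37791.360) = 197.3 nmi
  M3: √((-32.4)² + (-290.3)²) = √(1049.760 + 84274.090) = 292.1 nmi
  → nearest: M2 (197.3 nmi)
Q3 at (-152.4, 237.1):
  M1: √((247.9)² + (-18.8)²) = √(61454.410 + 353.440) = 248.6 nmi
  M2: √((491.2)² + (-258.6)²) = √(241277.440 + 66873.960) = 555.1 nmi
  M3: √((425.0)² + (-354.5)²) = √(180625.000 + 125670.250) = 553.4 nmi
  → nearest: M1 (248.6 nmi)
Q4 at (-115.3, -196.7):
  M1: √((210.8)² + (415.0)²) = √(44436.640 + 172225.000) = 465.5 nmi
  M2: √((454.1)² + (175.2)²) = √(206206.810 + 30695.040) = 486.7 nmi
  M3: √((387.9)² + (79.3)²) = √(150466.410 + 6288.490) = 395.9 nmi
  → nearest: M3 (395.9 nmi)
Q5 at (152.3, 44.3):
  M1: √((-56.8)² + (174.0)²) = √(3226.240 + 30276.000) = 183.0 nmi
  M2: √((186.5)² + (-65.8)²) = √(34782.250 + 4329.640) = 197.8 nmi
  M3: √((120.3)² + (-161.7)²) = √(14472.090 + 26146.890) = 201.5 nmi
  → nearest: M1 (183.0 nmi)

Q1→M1; Q2→M2; Q3→M1; Q4→M3; Q5→M1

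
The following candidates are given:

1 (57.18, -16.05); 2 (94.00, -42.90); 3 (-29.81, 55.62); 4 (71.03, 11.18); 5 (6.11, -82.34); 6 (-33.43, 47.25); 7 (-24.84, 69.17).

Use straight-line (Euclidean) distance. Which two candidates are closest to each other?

Pairwise distances:
1–2: 45.57
1–3: 112.71
1–4: 30.55
1–5: 83.68
1–6: 110.53
1–7: 118.28
2–3: 158.22
2–4: 58.76
2–5: 96.33
2–6: 156.09
2–7: 163.35
3–4: 110.20
3–5: 142.56
3–6: 9.12
3–7: 14.43
4–5: 113.84
4–6: 110.51
4–7: 112.04
5–6: 135.49
5–7: 154.64
6–7: 23.54
Closest pair: 3–6 at 9.12.

3 and 6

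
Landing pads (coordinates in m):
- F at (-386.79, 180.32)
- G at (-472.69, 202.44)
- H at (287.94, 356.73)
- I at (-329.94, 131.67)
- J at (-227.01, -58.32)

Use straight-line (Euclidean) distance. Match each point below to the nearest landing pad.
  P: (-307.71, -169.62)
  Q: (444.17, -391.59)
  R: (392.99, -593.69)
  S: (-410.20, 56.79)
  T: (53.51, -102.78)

P at (-307.71, -169.62):
  F: 358.76 m
  G: 407.00 m
  H: 794.89 m
  I: 302.11 m
  J: 137.48 m
  → nearest: J (137.48 m)
Q at (444.17, -391.59):
  F: 1008.75 m
  G: 1092.48 m
  H: 764.45 m
  I: 934.37 m
  J: 749.37 m
  → nearest: J (749.37 m)
R at (392.99, -593.69):
  F: 1098.70 m
  G: 1176.11 m
  H: 956.21 m
  I: 1024.10 m
  J: 819.16 m
  → nearest: J (819.16 m)
S at (-410.20, 56.79):
  F: 125.73 m
  G: 158.49 m
  H: 759.84 m
  I: 109.77 m
  J: 216.35 m
  → nearest: I (109.77 m)
T at (53.51, -102.78):
  F: 523.46 m
  G: 608.31 m
  H: 515.86 m
  I: 449.44 m
  J: 284.02 m
  → nearest: J (284.02 m)

P→J; Q→J; R→J; S→I; T→J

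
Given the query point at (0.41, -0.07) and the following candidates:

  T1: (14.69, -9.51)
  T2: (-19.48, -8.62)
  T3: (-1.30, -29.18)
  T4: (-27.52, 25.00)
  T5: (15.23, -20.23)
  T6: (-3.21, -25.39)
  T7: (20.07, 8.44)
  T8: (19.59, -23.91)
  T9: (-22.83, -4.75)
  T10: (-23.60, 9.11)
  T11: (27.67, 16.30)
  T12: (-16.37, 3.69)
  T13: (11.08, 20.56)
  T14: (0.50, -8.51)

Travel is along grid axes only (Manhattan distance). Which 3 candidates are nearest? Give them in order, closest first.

Distances from (0.41, -0.07):
T1: |14.28| + |-9.44| = 14.28 + 9.44 = 23.72
T2: |-19.89| + |-8.55| = 19.89 + 8.55 = 28.44
T3: |-1.71| + |-29.11| = 1.71 + 29.11 = 30.82
T4: |-27.93| + |25.07| = 27.93 + 25.07 = 53.00
T5: |14.82| + |-20.16| = 14.82 + 20.16 = 34.98
T6: |-3.62| + |-25.32| = 3.62 + 25.32 = 28.94
T7: |19.66| + |8.51| = 19.66 + 8.51 = 28.17
T8: |19.18| + |-23.84| = 19.18 + 23.84 = 43.02
T9: |-23.24| + |-4.68| = 23.24 + 4.68 = 27.92
T10: |-24.01| + |9.18| = 24.01 + 9.18 = 33.19
T11: |27.26| + |16.37| = 27.26 + 16.37 = 43.63
T12: |-16.78| + |3.76| = 16.78 + 3.76 = 20.54
T13: |10.67| + |20.63| = 10.67 + 20.63 = 31.30
T14: |0.09| + |-8.44| = 0.09 + 8.44 = 8.53
Sorted: T14 (8.53) < T12 (20.54) < T1 (23.72) < T9 (27.92) < T7 (28.17) < …

T14, T12, T1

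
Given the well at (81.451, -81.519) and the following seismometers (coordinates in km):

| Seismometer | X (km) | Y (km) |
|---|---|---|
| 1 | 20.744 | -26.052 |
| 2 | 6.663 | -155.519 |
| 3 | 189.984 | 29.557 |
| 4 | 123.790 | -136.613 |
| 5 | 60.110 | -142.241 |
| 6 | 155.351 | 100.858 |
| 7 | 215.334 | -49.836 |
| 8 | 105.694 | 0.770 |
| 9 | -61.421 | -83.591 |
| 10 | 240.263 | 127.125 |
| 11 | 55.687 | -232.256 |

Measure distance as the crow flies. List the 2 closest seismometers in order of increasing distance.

5, 4

Distances from (81.451, -81.519):
1: 82.231 km
2: 105.210 km
3: 155.297 km
4: 69.483 km
5: 64.363 km
6: 196.781 km
7: 137.581 km
8: 85.786 km
9: 142.887 km
10: 262.209 km
11: 152.923 km
Sorted: 5 (64.363 km) < 4 (69.483 km) < 1 (82.231 km) < 8 (85.786 km) < …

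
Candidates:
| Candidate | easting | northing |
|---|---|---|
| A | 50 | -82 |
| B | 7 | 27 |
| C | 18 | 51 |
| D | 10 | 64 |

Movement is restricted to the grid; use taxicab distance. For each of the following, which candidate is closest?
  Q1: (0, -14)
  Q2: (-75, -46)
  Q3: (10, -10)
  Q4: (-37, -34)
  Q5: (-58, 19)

Q1→B; Q2→B; Q3→B; Q4→B; Q5→B

Q1 at (0, -14):
  A: 118
  B: 48
  C: 83
  D: 88
  → nearest: B (48)
Q2 at (-75, -46):
  A: 161
  B: 155
  C: 190
  D: 195
  → nearest: B (155)
Q3 at (10, -10):
  A: 112
  B: 40
  C: 69
  D: 74
  → nearest: B (40)
Q4 at (-37, -34):
  A: 135
  B: 105
  C: 140
  D: 145
  → nearest: B (105)
Q5 at (-58, 19):
  A: 209
  B: 73
  C: 108
  D: 113
  → nearest: B (73)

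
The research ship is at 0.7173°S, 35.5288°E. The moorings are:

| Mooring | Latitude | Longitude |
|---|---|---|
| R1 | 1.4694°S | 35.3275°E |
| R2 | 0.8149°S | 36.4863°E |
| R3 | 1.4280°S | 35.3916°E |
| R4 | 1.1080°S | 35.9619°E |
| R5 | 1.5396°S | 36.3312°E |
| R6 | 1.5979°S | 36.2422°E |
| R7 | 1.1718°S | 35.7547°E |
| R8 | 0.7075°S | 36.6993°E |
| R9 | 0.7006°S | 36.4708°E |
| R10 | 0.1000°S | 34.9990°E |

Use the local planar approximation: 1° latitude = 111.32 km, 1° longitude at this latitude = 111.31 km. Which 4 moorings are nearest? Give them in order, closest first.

Distances from 0.7173°S, 35.5288°E:
R1: √((-0.7521·111.32)² + (-0.2013·111.31)²) = √(7009.669998 + 502.060339) = 86.6702 km
R2: √((-0.0976·111.32)² + (0.9575·111.31)²) = √(118.044574 + 11359.152517) = 107.1317 km
R3: √((-0.7107·111.32)² + (-0.1372·111.31)²) = √(6259.202846 + 233.225798) = 80.5756 km
R4: √((-0.3907·111.32)² + (0.4331·111.31)²) = √(1891.617041 + 2324.046070) = 64.9281 km
R5: √((-0.8223·111.32)² + (0.8024·111.31)²) = √(8379.285265 + 7977.194948) = 127.8925 km
R6: √((-0.8806·111.32)² + (0.7134·111.31)²) = √(9609.565638 + 6305.718448) = 126.1558 km
R7: √((-0.4545·111.32)² + (0.2259·111.31)²) = √(2559.847954 + 632.267454) = 56.4988 km
R8: √((0.0098·111.32)² + (1.1705·111.31)²) = √(1.190141 + 16975.055449) = 130.2929 km
R9: √((0.0167·111.32)² + (0.9420·111.31)²) = √(3.456045 + 10994.365510) = 104.8705 km
R10: √((0.6173·111.32)² + (-0.5298·111.31)²) = √(4722.140985 + 3477.701266) = 90.5530 km
Sorted: R7 (56.4988 km) < R4 (64.9281 km) < R3 (80.5756 km) < R1 (86.6702 km) < R10 (90.5530 km) < R9 (104.8705 km) < …

R7, R4, R3, R1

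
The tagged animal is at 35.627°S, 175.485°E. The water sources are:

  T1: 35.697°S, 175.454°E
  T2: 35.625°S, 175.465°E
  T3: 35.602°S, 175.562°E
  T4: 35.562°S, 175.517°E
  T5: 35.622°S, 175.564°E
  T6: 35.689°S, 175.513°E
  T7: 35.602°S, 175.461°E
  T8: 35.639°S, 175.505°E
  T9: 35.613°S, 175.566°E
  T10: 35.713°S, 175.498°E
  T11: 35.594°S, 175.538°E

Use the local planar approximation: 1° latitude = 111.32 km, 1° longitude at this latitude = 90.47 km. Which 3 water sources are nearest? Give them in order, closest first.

Distances from 35.627°S, 175.485°E:
T1: √((-0.070·111.32)² + (-0.031·90.47)²) = √(60.72150 + 7.86561) = 8.282 km
T2: √((0.002·111.32)² + (-0.020·90.47)²) = √(0.04957 + 3.27393) = 1.823 km
T3: √((0.025·111.32)² + (0.077·90.47)²) = √(7.74509 + 48.52780) = 7.502 km
T4: √((0.065·111.32)² + (0.032·90.47)²) = √(52.35680 + 8.38126) = 7.793 km
T5: √((0.005·111.32)² + (0.079·90.47)²) = √(0.30980 + 51.08147) = 7.169 km
T6: √((-0.062·111.32)² + (0.028·90.47)²) = √(47.63540 + 6.41690) = 7.352 km
T7: √((0.025·111.32)² + (-0.024·90.47)²) = √(7.74509 + 4.71446) = 3.530 km
T8: √((-0.012·111.32)² + (0.020·90.47)²) = √(1.78447 + 3.27393) = 2.249 km
T9: √((0.014·111.32)² + (0.081·90.47)²) = √(2.42886 + 53.70061) = 7.492 km
T10: √((-0.086·111.32)² + (0.013·90.47)²) = √(91.65229 + 1.38323) = 9.645 km
T11: √((0.033·111.32)² + (0.053·90.47)²) = √(13.49504 + 22.99116) = 6.040 km
Sorted: T2 (1.823 km) < T8 (2.249 km) < T7 (3.530 km) < T11 (6.040 km) < T5 (7.169 km) < …

T2, T8, T7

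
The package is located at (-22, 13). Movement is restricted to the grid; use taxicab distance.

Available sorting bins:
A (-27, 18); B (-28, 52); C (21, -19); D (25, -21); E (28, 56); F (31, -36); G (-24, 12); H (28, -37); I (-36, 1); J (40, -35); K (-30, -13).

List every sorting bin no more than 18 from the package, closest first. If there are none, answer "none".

Distances from (-22, 13):
A: |-5| + |5| = 5 + 5 = 10
B: |-6| + |39| = 6 + 39 = 45
C: |43| + |-32| = 43 + 32 = 75
D: |47| + |-34| = 47 + 34 = 81
E: |50| + |43| = 50 + 43 = 93
F: |53| + |-49| = 53 + 49 = 102
G: |-2| + |-1| = 2 + 1 = 3
H: |50| + |-50| = 50 + 50 = 100
I: |-14| + |-12| = 14 + 12 = 26
J: |62| + |-48| = 62 + 48 = 110
K: |-8| + |-26| = 8 + 26 = 34
Threshold 18: G (3), A (10) are within range.

G, A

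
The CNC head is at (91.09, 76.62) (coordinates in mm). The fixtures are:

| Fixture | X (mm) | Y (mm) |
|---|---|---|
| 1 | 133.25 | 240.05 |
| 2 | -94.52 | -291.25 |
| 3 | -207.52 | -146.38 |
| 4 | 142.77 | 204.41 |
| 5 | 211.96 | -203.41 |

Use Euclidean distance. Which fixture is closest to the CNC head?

Distances from (91.09, 76.62):
1: √((42.16)² + (163.43)²) = √(1777.4656 + 26709.3649) = 168.78 mm
2: √((-185.61)² + (-367.87)²) = √(34451.0721 + 135328.3369) = 412.04 mm
3: √((-298.61)² + (-223.00)²) = √(89167.9321 + 49729.0000) = 372.69 mm
4: √((51.68)² + (127.79)²) = √(2670.8224 + 16330.2841) = 137.84 mm
5: √((120.87)² + (-280.03)²) = √(14609.5569 + 78416.8009) = 305.00 mm
Minimum: 4 at 137.84 mm.

4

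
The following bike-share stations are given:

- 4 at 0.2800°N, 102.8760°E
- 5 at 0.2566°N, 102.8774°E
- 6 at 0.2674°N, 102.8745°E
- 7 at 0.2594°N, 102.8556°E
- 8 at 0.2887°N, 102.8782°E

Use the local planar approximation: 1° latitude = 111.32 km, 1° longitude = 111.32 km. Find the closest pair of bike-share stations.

Pairwise distances:
4–8: √((0.0087·111.32)² + (0.0022·111.32)²) = √(0.937961 + 0.059978) = 0.9990 km
5–6: √((0.0108·111.32)² + (-0.0029·111.32)²) = √(1.445419 + 0.104218) = 1.2448 km
4–6: √((-0.0126·111.32)² + (-0.0015·111.32)²) = √(1.967377 + 0.027882) = 1.4125 km
6–7: √((-0.0080·111.32)² + (-0.0189·111.32)²) = √(0.793097 + 4.426597) = 2.2847 km
6–8: √((0.0213·111.32)² + (0.0037·111.32)²) = √(5.622191 + 0.169648) = 2.4066 km
5–7: √((0.0028·111.32)² + (-0.0218·111.32)²) = √(0.097154 + 5.889242) = 2.4467 km
4–5: √((-0.0234·111.32)² + (0.0014·111.32)²) = √(6.785441 + 0.024289) = 2.6095 km
4–7: √((-0.0206·111.32)² + (-0.0204·111.32)²) = √(5.258730 + 5.157114) = 3.2274 km
5–8: √((0.0321·111.32)² + (0.0008·111.32)²) = √(12.768987 + 0.007931) = 3.5745 km
7–8: √((0.0293·111.32)² + (0.0226·111.32)²) = √(10.638530 + 6.329411) = 4.1192 km
Closest pair: 4–8 at 0.9990 km.

4 and 8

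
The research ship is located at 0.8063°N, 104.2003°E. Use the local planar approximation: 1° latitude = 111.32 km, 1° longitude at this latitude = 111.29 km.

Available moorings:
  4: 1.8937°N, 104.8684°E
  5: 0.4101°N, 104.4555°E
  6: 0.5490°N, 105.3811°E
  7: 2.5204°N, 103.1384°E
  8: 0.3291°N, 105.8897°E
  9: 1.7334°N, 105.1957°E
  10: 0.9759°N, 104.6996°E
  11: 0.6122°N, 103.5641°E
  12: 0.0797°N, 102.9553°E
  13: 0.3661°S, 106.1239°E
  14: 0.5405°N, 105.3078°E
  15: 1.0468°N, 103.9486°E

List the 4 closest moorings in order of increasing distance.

Distances from 0.8063°N, 104.2003°E:
4: √((1.0874·111.32)² + (0.6681·111.29)²) = √(14652.949493 + 5528.346154) = 142.0609 km
5: √((-0.3962·111.32)² + (0.2552·111.29)²) = √(1945.249614 + 806.628616) = 52.4583 km
6: √((-0.2573·111.32)² + (1.1808·111.29)²) = √(820.400597 + 17268.911896) = 134.4965 km
7: √((1.7141·111.32)² + (-1.0619·111.29)²) = √(36409.834524 + 13966.240824) = 224.4462 km
8: √((-0.4772·111.32)² + (1.6894·111.29)²) = √(2821.936685 + 35349.010754) = 195.3739 km
9: √((0.9271·111.32)² + (0.9954·111.29)²) = √(10651.224964 + 12271.779907) = 151.4035 km
10: √((0.1696·111.32)² + (0.4993·111.29)²) = √(356.449567 + 3087.702269) = 58.6869 km
11: √((-0.1941·111.32)² + (-0.6362·111.29)²) = √(466.871610 + 5013.022044) = 74.0263 km
12: √((-0.7266·111.32)² + (-1.2450·111.29)²) = √(6542.401343 + 19197.778992) = 160.4375 km
13: √((-1.1724·111.32)² + (1.9236·111.29)²) = √(17033.269382 + 45829.152030) = 250.7238 km
14: √((-0.2658·111.32)² + (1.1075·111.29)²) = √(875.500399 + 15191.468401) = 126.7555 km
15: √((0.2405·111.32)² + (-0.2517·111.29)²) = √(716.764614 + 784.654945) = 38.7482 km
Sorted: 15 (38.7482 km) < 5 (52.4583 km) < 10 (58.6869 km) < 11 (74.0263 km) < 14 (126.7555 km) < 6 (134.4965 km) < …

15, 5, 10, 11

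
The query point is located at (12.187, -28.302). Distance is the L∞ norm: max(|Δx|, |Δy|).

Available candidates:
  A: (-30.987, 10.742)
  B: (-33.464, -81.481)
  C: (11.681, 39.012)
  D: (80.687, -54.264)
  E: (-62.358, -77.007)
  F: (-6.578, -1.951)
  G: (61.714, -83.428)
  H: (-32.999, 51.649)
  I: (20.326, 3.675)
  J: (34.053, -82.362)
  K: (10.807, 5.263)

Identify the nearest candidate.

Distances from (12.187, -28.302):
A: 43.174
B: 53.179
C: 67.314
D: 68.500
E: 74.545
F: 26.351
G: 55.126
H: 79.951
I: 31.977
J: 54.060
K: 33.565
Minimum: F at 26.351.

F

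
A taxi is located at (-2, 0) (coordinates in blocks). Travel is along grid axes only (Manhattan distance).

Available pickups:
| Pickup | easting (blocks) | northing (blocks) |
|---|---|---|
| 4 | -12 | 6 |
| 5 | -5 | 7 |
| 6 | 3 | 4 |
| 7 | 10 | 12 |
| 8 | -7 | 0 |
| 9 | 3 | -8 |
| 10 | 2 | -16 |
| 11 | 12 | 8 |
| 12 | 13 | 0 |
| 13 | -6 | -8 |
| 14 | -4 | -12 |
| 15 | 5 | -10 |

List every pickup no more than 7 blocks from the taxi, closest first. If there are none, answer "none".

8

Distances from (-2, 0):
4: |-10| + |6| = 10 + 6 = 16 blocks
5: |-3| + |7| = 3 + 7 = 10 blocks
6: |5| + |4| = 5 + 4 = 9 blocks
7: |12| + |12| = 12 + 12 = 24 blocks
8: |-5| + |0| = 5 + 0 = 5 blocks
9: |5| + |-8| = 5 + 8 = 13 blocks
10: |4| + |-16| = 4 + 16 = 20 blocks
11: |14| + |8| = 14 + 8 = 22 blocks
12: |15| + |0| = 15 + 0 = 15 blocks
13: |-4| + |-8| = 4 + 8 = 12 blocks
14: |-2| + |-12| = 2 + 12 = 14 blocks
15: |7| + |-10| = 7 + 10 = 17 blocks
Threshold 7 blocks: 8 (5 blocks) is within range.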